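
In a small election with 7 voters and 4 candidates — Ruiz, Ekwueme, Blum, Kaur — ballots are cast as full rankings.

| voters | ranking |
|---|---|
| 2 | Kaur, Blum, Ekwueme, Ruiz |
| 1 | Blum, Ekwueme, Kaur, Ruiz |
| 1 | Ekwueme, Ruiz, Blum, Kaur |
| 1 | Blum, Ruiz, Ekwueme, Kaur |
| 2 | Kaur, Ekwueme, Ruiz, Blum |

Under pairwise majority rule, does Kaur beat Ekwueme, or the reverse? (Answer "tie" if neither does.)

Kaur

Ballots ranking Kaur above Ekwueme: 2 + 2 = 4.
Ballots ranking Ekwueme above Kaur: 7 − 4 = 3.
Kaur wins the head-to-head 4–3.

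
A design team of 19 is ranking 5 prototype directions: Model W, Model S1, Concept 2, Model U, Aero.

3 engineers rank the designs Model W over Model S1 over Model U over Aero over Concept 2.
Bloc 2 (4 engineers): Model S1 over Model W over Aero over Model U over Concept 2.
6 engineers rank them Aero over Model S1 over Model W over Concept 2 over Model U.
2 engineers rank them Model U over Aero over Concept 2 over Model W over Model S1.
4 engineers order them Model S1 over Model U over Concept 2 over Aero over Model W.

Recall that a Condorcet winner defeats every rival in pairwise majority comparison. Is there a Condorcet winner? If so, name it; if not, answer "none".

Model S1

Pairwise majorities:
Model W vs Model S1: Model S1 wins 14–5.
Model W vs Concept 2: Model W wins 13–6.
Model W vs Model U: Model W, 13–6.
Model W vs Aero: Aero wins 12–7.
Model S1–Concept 2: Model S1 17–2.
Model S1 vs Model U: Model S1 wins 17–2.
Model S1 vs Aero: Model S1 wins 11–8.
Concept 2 vs Model U: Model U wins 13–6.
Concept 2–Aero: Aero 15–4.
Model U–Aero: Aero 10–9.
Model S1 wins every pairwise contest, so Model S1 is the Condorcet winner.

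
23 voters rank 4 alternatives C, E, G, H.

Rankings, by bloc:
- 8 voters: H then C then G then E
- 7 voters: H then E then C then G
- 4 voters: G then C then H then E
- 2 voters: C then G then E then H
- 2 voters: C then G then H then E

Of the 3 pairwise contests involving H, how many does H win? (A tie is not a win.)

3

H against each rival (23 voters):
H vs C: H wins 15–8.
H vs E: H wins 21–2.
H–G: H 15–8.
H beats C, E, G — 3 pairwise wins.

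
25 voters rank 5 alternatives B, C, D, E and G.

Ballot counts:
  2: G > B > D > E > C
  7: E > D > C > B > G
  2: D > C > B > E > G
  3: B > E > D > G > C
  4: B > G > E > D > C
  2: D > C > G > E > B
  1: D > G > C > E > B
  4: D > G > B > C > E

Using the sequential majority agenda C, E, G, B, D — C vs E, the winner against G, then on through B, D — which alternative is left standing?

D

Round 1: C vs E — 9–16, E advances.
Round 2: E vs G — 12–13, G advances.
Round 3: G vs B — 9–16, B advances.
Round 4: B vs D — 9–16, D advances.
The agenda winner is D.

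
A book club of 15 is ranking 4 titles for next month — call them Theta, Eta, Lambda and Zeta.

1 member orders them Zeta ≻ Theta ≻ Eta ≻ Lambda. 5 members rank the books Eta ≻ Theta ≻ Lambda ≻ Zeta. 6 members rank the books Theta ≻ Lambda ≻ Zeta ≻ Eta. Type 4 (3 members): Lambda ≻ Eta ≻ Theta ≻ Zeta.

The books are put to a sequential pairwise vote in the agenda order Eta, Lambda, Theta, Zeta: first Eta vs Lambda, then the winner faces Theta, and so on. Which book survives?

Round 1: Eta vs Lambda — 6–9, Lambda advances.
Round 2: Lambda vs Theta — 3–12, Theta advances.
Round 3: Theta vs Zeta — 14–1, Theta advances.
The agenda winner is Theta.

Theta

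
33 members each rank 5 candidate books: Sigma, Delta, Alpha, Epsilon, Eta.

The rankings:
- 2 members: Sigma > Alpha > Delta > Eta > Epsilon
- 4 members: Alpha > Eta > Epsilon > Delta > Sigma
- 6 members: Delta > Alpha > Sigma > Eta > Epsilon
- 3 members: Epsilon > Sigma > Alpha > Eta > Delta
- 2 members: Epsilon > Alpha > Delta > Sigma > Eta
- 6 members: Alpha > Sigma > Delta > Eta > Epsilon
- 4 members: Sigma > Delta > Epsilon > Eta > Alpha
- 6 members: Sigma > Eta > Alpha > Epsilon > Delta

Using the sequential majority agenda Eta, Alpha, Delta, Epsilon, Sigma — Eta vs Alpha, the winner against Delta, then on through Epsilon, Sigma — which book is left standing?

Alpha

Round 1: Eta vs Alpha — 10–23, Alpha advances.
Round 2: Alpha vs Delta — 23–10, Alpha advances.
Round 3: Alpha vs Epsilon — 24–9, Alpha advances.
Round 4: Alpha vs Sigma — 18–15, Alpha advances.
Alpha survives the agenda.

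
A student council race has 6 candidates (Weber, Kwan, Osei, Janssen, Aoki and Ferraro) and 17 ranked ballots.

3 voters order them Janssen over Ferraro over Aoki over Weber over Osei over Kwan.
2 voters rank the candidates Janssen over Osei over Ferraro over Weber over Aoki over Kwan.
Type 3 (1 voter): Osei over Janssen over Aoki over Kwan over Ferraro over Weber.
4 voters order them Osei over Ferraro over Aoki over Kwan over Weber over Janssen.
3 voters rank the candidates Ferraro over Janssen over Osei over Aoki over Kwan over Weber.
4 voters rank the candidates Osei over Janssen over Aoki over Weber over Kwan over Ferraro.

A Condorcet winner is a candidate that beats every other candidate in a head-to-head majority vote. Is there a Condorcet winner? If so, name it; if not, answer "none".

Osei

Head-to-head results (17 voters):
Weber vs Kwan: Weber, 9–8.
Weber vs Osei: Osei, 14–3.
Weber vs Janssen: Janssen, 13–4.
Weber–Aoki: Aoki 15–2.
Weber vs Ferraro: Ferraro, 13–4.
Kwan vs Osei: Osei, 17–0.
Kwan vs Janssen: Janssen wins 13–4.
Kwan vs Aoki: Aoki wins 17–0.
Kwan vs Ferraro: Ferraro wins 12–5.
Osei–Janssen: Osei 9–8.
Osei vs Aoki: Osei, 14–3.
Osei–Ferraro: Osei 11–6.
Janssen–Aoki: Janssen 13–4.
Janssen vs Ferraro: Janssen wins 10–7.
Aoki vs Ferraro: Ferraro wins 12–5.
Osei wins every pairwise contest, so Osei is the Condorcet winner.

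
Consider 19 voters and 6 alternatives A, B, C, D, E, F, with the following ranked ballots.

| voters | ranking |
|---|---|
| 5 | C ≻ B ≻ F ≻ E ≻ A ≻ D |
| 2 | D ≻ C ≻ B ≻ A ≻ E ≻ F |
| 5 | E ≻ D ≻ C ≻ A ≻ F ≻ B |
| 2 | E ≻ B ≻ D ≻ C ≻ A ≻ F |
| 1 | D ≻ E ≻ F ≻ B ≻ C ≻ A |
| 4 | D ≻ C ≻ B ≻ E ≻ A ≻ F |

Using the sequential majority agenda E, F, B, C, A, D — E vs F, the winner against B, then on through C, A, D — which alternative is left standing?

D

Round 1: E vs F — 14–5, E advances.
Round 2: E vs B — 8–11, B advances.
Round 3: B vs C — 3–16, C advances.
Round 4: C vs A — 19–0, C advances.
Round 5: C vs D — 5–14, D advances.
The agenda winner is D.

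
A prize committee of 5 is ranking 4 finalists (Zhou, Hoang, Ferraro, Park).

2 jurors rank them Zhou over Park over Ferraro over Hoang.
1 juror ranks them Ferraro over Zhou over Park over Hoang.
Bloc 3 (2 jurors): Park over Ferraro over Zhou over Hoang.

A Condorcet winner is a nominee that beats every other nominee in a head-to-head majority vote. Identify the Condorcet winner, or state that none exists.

Check each pair by majority over 5 ballots:
Zhou vs Hoang: Zhou wins 5–0.
Zhou–Ferraro: Ferraro 3–2.
Zhou–Park: Zhou 3–2.
Hoang vs Ferraro: Ferraro wins 5–0.
Hoang vs Park: Park wins 5–0.
Ferraro–Park: Park 4–1.
No nominee is unbeaten: Zhou loses to Ferraro; Hoang loses to Zhou; Ferraro loses to Park; Park loses to Zhou. In particular Zhou → Park → Ferraro → Zhou is a majority cycle — no Condorcet winner exists.

none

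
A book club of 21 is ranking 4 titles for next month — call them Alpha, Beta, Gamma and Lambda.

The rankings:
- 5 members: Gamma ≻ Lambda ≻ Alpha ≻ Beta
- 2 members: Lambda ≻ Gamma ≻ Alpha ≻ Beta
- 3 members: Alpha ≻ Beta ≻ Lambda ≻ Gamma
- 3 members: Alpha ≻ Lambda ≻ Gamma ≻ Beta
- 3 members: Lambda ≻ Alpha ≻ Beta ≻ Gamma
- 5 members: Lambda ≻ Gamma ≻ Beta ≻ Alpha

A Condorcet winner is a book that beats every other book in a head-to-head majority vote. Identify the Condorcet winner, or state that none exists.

Lambda

Head-to-head results (21 members):
Alpha vs Beta: Alpha, 16–5.
Alpha vs Gamma: Gamma, 12–9.
Alpha vs Lambda: Lambda, 15–6.
Beta vs Gamma: Gamma, 15–6.
Beta vs Lambda: Lambda, 18–3.
Gamma–Lambda: Lambda 16–5.
Lambda beats each of Alpha, Beta, Gamma — Lambda is the Condorcet winner.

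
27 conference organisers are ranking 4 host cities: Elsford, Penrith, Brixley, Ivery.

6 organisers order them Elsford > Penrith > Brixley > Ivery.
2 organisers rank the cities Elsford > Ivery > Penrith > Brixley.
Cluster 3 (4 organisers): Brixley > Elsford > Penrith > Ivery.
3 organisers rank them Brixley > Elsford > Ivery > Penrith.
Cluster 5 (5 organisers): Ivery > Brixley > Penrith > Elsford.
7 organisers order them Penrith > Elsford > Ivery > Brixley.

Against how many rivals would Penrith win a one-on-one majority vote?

Penrith against each rival (27 organisers):
Penrith vs Elsford: 5+7 = 12 for Penrith, 15 for Elsford — Elsford by 15–12.
Penrith–Brixley: Penrith 15–12.
Penrith vs Ivery: Penrith preferred on 6+4+7 = 17 ballots; Penrith wins 17–10.
Penrith beats Brixley, Ivery; loses to Elsford — 2 pairwise wins.

2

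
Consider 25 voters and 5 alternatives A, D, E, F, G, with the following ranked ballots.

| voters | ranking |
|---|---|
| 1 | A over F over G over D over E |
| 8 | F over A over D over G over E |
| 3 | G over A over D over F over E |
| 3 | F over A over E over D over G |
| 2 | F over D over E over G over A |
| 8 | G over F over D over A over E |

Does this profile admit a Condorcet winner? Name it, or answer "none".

F

Head-to-head results (25 voters):
A vs D: 15 to 10, A.
A vs E: A is ranked higher on 1+8+3+3+8 = 23 ballots, E on 2. A wins 23–2.
A vs F: 4 to 21, F.
A vs G: A preferred on 1+8+3 = 12 ballots; G wins 13–12.
D vs E: D preferred on 1+8+3+2+8 = 22 ballots; D wins 22–3.
D vs F: 3 for D, 22 for F — F by 22–3.
D vs G: D is ranked higher on 8+3+2 = 13 ballots, G on 12. D wins 13–12.
E vs F: 0 to 25, F.
E vs G: 3+2 = 5 for E, 20 for G — G by 20–5.
F vs G: 14 to 11, F.
Only F has no losses; F is the Condorcet winner.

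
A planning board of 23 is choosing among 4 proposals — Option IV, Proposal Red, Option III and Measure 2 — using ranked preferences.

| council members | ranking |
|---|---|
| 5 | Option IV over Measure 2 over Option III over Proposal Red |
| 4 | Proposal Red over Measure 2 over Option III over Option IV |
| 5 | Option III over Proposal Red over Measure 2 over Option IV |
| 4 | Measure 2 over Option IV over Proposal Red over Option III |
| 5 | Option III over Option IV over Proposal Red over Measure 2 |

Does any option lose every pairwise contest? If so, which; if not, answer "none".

none

Pairwise majorities:
Option IV–Proposal Red: Option IV 14–9.
Option IV vs Option III: Option III wins 14–9.
Option IV vs Measure 2: 10 to 13, Measure 2.
Proposal Red vs Option III: Option III, 15–8.
Proposal Red vs Measure 2: Proposal Red, 14–9.
Option III vs Measure 2: Measure 2 wins 13–10.
Every option wins at least one matchup (Option IV beats Proposal Red; Proposal Red beats Measure 2; Option III beats Option IV; Measure 2 beats Option IV), so there is no Condorcet loser.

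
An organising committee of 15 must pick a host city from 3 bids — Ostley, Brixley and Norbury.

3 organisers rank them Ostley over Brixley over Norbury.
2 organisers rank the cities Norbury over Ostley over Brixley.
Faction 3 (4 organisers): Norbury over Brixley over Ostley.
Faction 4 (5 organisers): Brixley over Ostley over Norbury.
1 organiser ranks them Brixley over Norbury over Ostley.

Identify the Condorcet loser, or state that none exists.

Norbury

Head-to-head results (15 organisers):
Ostley vs Brixley: 3+2 = 5 for Ostley, 10 for Brixley — Brixley by 10–5.
Ostley vs Norbury: Ostley, 8–7.
Brixley vs Norbury: 3+5+1 = 9 for Brixley, 6 for Norbury — Brixley by 9–6.
Only Norbury has no wins; Norbury is the Condorcet loser.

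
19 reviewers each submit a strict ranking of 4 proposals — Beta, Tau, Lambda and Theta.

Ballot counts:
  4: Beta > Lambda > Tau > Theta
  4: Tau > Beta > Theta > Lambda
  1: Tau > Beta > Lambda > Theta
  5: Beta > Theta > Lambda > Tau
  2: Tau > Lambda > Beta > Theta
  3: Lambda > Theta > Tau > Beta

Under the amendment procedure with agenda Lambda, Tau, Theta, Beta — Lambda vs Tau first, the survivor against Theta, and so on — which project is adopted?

Round 1: Lambda vs Tau — 12–7, Lambda advances.
Round 2: Lambda vs Theta — 10–9, Lambda advances.
Round 3: Lambda vs Beta — 5–14, Beta advances.
Beta survives the agenda.

Beta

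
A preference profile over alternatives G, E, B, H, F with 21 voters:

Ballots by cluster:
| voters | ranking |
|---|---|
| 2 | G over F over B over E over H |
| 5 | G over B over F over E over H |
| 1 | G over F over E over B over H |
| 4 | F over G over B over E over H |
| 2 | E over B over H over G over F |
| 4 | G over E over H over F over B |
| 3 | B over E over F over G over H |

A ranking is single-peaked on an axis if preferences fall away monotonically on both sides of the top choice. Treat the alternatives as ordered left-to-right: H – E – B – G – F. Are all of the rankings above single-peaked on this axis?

no

Axis positions: H=1, E=2, B=3, G=4, F=5.
Cluster 1 (peak G at position 4): ranking walks positions 4-5-3-2-1, expanding outward from the peak — single-peaked.
Cluster 2 (peak G at position 4): ranking walks positions 4-3-5-2-1, expanding outward from the peak — single-peaked.
Cluster 3: ranking walks positions 4-5-2-3-1; E is ranked above B even though B lies between E and the peak G on the axis — preferences dip and rise again. Not single-peaked.
Cluster 4 (peak F at position 5): ranking walks positions 5-4-3-2-1, expanding outward from the peak — single-peaked.
Cluster 5 (peak E at position 2): ranking walks positions 2-3-1-4-5, expanding outward from the peak — single-peaked.
Cluster 6: ranking walks positions 4-2-1-5-3; E is ranked above B even though B lies between E and the peak G on the axis — preferences dip and rise again. Not single-peaked.
Cluster 7: ranking walks positions 3-2-5-4-1; F is ranked above G even though G lies between F and the peak B on the axis — preferences dip and rise again. Not single-peaked.
Cluster 3 violates single-peakedness, so the profile is not single-peaked on this axis.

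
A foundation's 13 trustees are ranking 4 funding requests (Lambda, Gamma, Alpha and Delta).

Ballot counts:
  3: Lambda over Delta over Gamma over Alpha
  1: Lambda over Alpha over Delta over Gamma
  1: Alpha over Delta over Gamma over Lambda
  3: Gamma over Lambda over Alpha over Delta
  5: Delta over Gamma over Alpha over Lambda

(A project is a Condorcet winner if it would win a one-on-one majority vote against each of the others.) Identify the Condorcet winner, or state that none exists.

Head-to-head results (13 reviewers):
Lambda vs Gamma: Gamma, 9–4.
Lambda vs Alpha: Lambda, 7–6.
Lambda vs Delta: Lambda wins 7–6.
Gamma vs Alpha: Gamma, 11–2.
Gamma vs Delta: Delta wins 10–3.
Alpha vs Delta: Delta, 8–5.
Every project loses at least once (Lambda loses to Gamma; Gamma loses to Delta; Alpha loses to Lambda; Delta loses to Lambda). The majority relation contains the cycle Lambda beats Delta beats Gamma beats Lambda, so there is no Condorcet winner.

none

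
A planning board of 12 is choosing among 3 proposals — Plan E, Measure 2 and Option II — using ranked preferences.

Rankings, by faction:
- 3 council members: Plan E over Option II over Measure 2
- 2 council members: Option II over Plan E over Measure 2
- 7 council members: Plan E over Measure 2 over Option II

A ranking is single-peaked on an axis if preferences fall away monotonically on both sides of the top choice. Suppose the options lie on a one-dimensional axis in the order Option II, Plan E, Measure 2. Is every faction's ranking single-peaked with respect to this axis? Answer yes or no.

Axis positions: Option II=1, Plan E=2, Measure 2=3.
Faction 1 (peak Plan E at position 2): ranking walks positions 2-1-3, expanding outward from the peak — single-peaked.
Faction 2 (peak Option II at position 1): ranking walks positions 1-2-3, expanding outward from the peak — single-peaked.
Faction 3 (peak Plan E at position 2): ranking walks positions 2-3-1, expanding outward from the peak — single-peaked.
Every ranking is single-peaked on this axis.

yes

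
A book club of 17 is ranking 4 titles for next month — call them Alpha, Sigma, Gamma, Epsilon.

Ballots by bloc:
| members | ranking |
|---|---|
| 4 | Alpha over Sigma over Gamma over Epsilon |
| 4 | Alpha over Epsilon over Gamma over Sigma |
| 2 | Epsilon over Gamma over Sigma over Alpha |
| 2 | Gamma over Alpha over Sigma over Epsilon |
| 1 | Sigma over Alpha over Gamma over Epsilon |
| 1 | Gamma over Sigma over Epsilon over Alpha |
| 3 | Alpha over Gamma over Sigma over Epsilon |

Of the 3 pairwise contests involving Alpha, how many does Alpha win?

3

Alpha against each rival (17 members):
Alpha vs Sigma: 13 to 4, Alpha.
Alpha vs Gamma: Alpha, 12–5.
Alpha vs Epsilon: Alpha is ranked higher on 4+4+2+1+3 = 14 ballots, Epsilon on 3. Alpha wins 14–3.
Alpha beats Sigma, Gamma, Epsilon — 3 pairwise wins.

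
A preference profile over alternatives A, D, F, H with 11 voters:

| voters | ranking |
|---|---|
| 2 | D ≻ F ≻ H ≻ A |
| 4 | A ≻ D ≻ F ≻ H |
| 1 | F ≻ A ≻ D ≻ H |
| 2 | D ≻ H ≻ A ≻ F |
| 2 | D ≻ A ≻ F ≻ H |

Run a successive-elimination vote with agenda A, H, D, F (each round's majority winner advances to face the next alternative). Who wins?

Round 1: A vs H — 7–4, A advances.
Round 2: A vs D — 5–6, D advances.
Round 3: D vs F — 10–1, D advances.
D survives the agenda.

D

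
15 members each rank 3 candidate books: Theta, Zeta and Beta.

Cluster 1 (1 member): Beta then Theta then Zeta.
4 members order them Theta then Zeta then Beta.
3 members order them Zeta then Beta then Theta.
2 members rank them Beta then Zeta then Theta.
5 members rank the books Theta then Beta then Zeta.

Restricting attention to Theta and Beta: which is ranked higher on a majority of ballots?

Ballots ranking Theta above Beta: 4 + 5 = 9.
Ballots ranking Beta above Theta: 15 − 9 = 6.
Theta wins the head-to-head 9–6.

Theta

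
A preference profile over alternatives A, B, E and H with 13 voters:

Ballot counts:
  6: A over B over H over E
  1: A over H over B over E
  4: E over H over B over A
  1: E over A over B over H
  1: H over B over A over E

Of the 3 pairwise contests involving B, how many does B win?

B against each rival (13 voters):
B vs A: B preferred on 4+1 = 5 ballots; A wins 8–5.
B vs E: B wins 8–5.
B vs H: B is ranked higher on 6+1 = 7 ballots, H on 6. B wins 7–6.
B beats E, H; loses to A — 2 pairwise wins.

2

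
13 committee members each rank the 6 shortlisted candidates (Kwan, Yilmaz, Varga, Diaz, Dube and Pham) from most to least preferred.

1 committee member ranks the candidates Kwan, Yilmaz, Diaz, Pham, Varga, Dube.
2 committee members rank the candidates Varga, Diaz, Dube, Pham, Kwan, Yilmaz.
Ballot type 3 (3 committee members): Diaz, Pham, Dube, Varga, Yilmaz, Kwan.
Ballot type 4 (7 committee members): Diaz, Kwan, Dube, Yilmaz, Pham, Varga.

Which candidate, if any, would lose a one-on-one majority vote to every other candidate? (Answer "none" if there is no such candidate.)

Varga

Head-to-head results (13 committee members):
Kwan vs Yilmaz: Kwan preferred on 1+2+7 = 10 ballots; Kwan wins 10–3.
Kwan vs Varga: Kwan preferred on 1+7 = 8 ballots; Kwan wins 8–5.
Kwan vs Diaz: Diaz, 12–1.
Kwan vs Dube: 8 to 5, Kwan.
Kwan vs Pham: Kwan is ranked higher on 1+7 = 8 ballots, Pham on 5. Kwan wins 8–5.
Yilmaz vs Varga: Yilmaz is ranked higher on 1+7 = 8 ballots, Varga on 5. Yilmaz wins 8–5.
Yilmaz–Diaz: Diaz 12–1.
Yilmaz vs Dube: Yilmaz preferred on 1 ballot; Dube wins 12–1.
Yilmaz vs Pham: Yilmaz wins 8–5.
Varga vs Diaz: Diaz wins 11–2.
Varga–Dube: Dube 10–3.
Varga vs Pham: 2 to 11, Pham.
Diaz vs Dube: Diaz wins 13–0.
Diaz vs Pham: Diaz, 13–0.
Dube vs Pham: Dube is ranked higher on 2+7 = 9 ballots, Pham on 4. Dube wins 9–4.
Varga is beaten in every head-to-head and is the Condorcet loser.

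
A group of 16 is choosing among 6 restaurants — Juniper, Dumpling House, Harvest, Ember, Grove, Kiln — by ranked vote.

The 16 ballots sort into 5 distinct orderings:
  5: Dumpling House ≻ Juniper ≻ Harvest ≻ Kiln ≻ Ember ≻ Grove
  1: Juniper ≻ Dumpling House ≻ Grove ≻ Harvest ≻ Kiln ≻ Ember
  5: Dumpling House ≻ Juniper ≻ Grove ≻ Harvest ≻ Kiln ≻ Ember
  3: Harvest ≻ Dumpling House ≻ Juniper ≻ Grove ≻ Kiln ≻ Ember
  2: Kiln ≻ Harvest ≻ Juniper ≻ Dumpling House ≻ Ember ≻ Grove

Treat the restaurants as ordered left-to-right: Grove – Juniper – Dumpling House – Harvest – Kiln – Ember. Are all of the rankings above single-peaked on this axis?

Axis positions: Grove=1, Juniper=2, Dumpling House=3, Harvest=4, Kiln=5, Ember=6.
Bloc 1 (peak Dumpling House at position 3): ranking walks positions 3-2-4-5-6-1, expanding outward from the peak — single-peaked.
Bloc 2 (peak Juniper at position 2): ranking walks positions 2-3-1-4-5-6, expanding outward from the peak — single-peaked.
Bloc 3 (peak Dumpling House at position 3): ranking walks positions 3-2-1-4-5-6, expanding outward from the peak — single-peaked.
Bloc 4 (peak Harvest at position 4): ranking walks positions 4-3-2-1-5-6, expanding outward from the peak — single-peaked.
Bloc 5: ranking walks positions 5-4-2-3-6-1; Juniper is ranked above Dumpling House even though Dumpling House lies between Juniper and the peak Kiln on the axis — preferences dip and rise again. Not single-peaked.
Bloc 5 violates single-peakedness, so the profile is not single-peaked on this axis.

no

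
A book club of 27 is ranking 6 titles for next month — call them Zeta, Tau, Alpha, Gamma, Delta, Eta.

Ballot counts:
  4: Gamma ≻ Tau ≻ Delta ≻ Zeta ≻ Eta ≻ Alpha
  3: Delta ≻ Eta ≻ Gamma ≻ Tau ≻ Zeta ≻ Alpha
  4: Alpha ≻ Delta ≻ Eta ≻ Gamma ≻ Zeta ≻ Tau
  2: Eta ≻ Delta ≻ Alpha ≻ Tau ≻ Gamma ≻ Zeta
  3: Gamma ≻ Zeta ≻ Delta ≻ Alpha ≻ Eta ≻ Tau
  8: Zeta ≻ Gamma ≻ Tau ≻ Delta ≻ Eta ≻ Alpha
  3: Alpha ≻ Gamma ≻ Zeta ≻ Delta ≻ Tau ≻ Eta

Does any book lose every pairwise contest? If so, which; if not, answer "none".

Alpha

Head-to-head results (27 members):
Zeta vs Tau: Zeta preferred on 4+3+8+3 = 18 ballots; Zeta wins 18–9.
Zeta vs Alpha: Zeta, 18–9.
Zeta vs Gamma: Gamma wins 19–8.
Zeta vs Delta: Zeta preferred on 3+8+3 = 14 ballots; Zeta wins 14–13.
Zeta–Eta: Zeta 18–9.
Tau vs Alpha: Tau is ranked higher on 4+3+8 = 15 ballots, Alpha on 12. Tau wins 15–12.
Tau vs Gamma: 2 for Tau, 25 for Gamma — Gamma by 25–2.
Tau vs Delta: 4+8 = 12 for Tau, 15 for Delta — Delta by 15–12.
Tau vs Eta: Tau preferred on 4+8+3 = 15 ballots; Tau wins 15–12.
Alpha–Gamma: Gamma 18–9.
Alpha–Delta: Delta 20–7.
Alpha–Eta: Eta 17–10.
Gamma vs Delta: Gamma wins 18–9.
Gamma vs Eta: Gamma wins 18–9.
Delta vs Eta: Delta wins 25–2.
Alpha loses to every other book — it is the Condorcet loser.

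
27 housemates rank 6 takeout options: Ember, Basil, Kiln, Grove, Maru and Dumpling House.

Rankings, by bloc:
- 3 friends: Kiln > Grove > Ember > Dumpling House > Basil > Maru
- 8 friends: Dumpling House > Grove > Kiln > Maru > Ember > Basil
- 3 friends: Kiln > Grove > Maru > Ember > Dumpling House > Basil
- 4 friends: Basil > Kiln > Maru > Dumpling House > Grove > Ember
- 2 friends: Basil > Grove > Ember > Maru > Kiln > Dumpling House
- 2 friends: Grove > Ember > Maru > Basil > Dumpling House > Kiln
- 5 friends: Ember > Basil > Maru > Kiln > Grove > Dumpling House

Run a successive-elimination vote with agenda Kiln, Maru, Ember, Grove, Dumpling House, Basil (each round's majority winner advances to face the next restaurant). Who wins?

Kiln

Round 1: Kiln vs Maru — 18–9, Kiln advances.
Round 2: Kiln vs Ember — 18–9, Kiln advances.
Round 3: Kiln vs Grove — 15–12, Kiln advances.
Round 4: Kiln vs Dumpling House — 17–10, Kiln advances.
Round 5: Kiln vs Basil — 14–13, Kiln advances.
Kiln survives the agenda.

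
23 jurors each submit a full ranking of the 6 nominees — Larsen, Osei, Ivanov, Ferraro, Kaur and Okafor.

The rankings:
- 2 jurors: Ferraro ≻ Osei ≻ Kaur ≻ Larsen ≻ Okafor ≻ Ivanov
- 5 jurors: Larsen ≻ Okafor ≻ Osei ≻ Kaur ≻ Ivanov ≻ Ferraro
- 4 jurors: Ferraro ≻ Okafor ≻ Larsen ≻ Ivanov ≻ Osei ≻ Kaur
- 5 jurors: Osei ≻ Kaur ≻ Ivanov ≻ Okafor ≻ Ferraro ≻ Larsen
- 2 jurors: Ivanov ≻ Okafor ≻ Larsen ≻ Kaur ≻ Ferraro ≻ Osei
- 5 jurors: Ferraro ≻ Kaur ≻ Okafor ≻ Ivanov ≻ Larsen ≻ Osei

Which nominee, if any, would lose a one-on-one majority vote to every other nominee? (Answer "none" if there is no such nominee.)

Pairwise majorities:
Larsen vs Osei: Larsen wins 16–7.
Larsen vs Ivanov: Larsen preferred on 2+5+4 = 11 ballots; Ivanov wins 12–11.
Larsen vs Ferraro: Ferraro, 16–7.
Larsen vs Kaur: Larsen preferred on 5+4+2 = 11 ballots; Kaur wins 12–11.
Larsen vs Okafor: 2+5 = 7 for Larsen, 16 for Okafor — Okafor by 16–7.
Osei vs Ivanov: Osei is ranked higher on 2+5+5 = 12 ballots, Ivanov on 11. Osei wins 12–11.
Osei vs Ferraro: 5+5 = 10 for Osei, 13 for Ferraro — Ferraro by 13–10.
Osei vs Kaur: Osei, 16–7.
Osei vs Okafor: Okafor wins 16–7.
Ivanov vs Ferraro: Ivanov wins 12–11.
Ivanov vs Kaur: Kaur, 17–6.
Ivanov vs Okafor: Ivanov is ranked higher on 5+2 = 7 ballots, Okafor on 16. Okafor wins 16–7.
Ferraro vs Kaur: Kaur wins 12–11.
Ferraro vs Okafor: Ferraro preferred on 2+4+5 = 11 ballots; Okafor wins 12–11.
Kaur vs Okafor: 12 to 11, Kaur.
Every nominee wins at least one matchup (Larsen beats Osei; Osei beats Ivanov; Ivanov beats Larsen; Ferraro beats Larsen; Kaur beats Larsen; Okafor beats Larsen), so there is no Condorcet loser.

none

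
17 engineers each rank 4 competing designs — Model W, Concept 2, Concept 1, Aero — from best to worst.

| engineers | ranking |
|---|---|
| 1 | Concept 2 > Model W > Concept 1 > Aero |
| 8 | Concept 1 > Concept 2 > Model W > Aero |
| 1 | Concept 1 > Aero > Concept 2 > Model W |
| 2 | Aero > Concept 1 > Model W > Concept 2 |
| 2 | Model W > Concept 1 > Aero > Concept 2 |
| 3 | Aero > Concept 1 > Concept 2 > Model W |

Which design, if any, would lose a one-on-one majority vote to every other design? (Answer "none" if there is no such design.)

Aero

Head-to-head results (17 engineers):
Model W vs Concept 2: Concept 2 wins 13–4.
Model W–Concept 1: Concept 1 14–3.
Model W vs Aero: 11 to 6, Model W.
Concept 2 vs Concept 1: 1 to 16, Concept 1.
Concept 2 vs Aero: Concept 2 is ranked higher on 1+8 = 9 ballots, Aero on 8. Concept 2 wins 9–8.
Concept 1–Aero: Concept 1 12–5.
Aero is beaten in every head-to-head and is the Condorcet loser.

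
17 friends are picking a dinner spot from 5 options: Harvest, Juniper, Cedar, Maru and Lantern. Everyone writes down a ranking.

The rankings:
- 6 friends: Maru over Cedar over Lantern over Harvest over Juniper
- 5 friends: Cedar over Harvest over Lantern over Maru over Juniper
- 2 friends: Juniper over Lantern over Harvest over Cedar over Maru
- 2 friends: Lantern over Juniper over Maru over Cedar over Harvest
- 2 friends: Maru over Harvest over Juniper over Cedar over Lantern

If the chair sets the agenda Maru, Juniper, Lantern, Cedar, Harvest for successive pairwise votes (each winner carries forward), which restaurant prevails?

Round 1: Maru vs Juniper — 13–4, Maru advances.
Round 2: Maru vs Lantern — 8–9, Lantern advances.
Round 3: Lantern vs Cedar — 4–13, Cedar advances.
Round 4: Cedar vs Harvest — 13–4, Cedar advances.
Cedar survives the agenda.

Cedar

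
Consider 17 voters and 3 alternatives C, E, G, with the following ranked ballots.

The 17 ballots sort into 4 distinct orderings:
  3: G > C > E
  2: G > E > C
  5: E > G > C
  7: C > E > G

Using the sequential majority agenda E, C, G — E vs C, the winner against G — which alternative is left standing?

Round 1: E vs C — 7–10, C advances.
Round 2: C vs G — 7–10, G advances.
The agenda winner is G.

G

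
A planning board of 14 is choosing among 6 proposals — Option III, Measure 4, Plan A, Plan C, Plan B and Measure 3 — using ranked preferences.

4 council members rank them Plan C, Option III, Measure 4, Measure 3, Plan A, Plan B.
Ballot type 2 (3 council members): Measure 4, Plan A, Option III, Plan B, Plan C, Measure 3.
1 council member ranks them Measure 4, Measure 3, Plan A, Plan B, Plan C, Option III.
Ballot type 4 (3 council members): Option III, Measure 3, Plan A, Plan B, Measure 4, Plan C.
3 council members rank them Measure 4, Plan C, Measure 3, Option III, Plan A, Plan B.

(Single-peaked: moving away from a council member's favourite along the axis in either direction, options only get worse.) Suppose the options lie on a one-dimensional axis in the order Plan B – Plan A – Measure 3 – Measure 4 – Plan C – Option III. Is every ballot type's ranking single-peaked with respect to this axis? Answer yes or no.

Axis positions: Plan B=1, Plan A=2, Measure 3=3, Measure 4=4, Plan C=5, Option III=6.
Ballot type 1 (peak Plan C at position 5): ranking walks positions 5-6-4-3-2-1, expanding outward from the peak — single-peaked.
Ballot type 2: ranking walks positions 4-2-6-1-5-3; Plan A is ranked above Measure 3 even though Measure 3 lies between Plan A and the peak Measure 4 on the axis — preferences dip and rise again. Not single-peaked.
Ballot type 3 (peak Measure 4 at position 4): ranking walks positions 4-3-2-1-5-6, expanding outward from the peak — single-peaked.
Ballot type 4: ranking walks positions 6-3-2-1-4-5; Measure 3 is ranked above Plan C even though Plan C lies between Measure 3 and the peak Option III on the axis — preferences dip and rise again. Not single-peaked.
Ballot type 5 (peak Measure 4 at position 4): ranking walks positions 4-5-3-6-2-1, expanding outward from the peak — single-peaked.
Ballot type 2 violates single-peakedness, so the profile is not single-peaked on this axis.

no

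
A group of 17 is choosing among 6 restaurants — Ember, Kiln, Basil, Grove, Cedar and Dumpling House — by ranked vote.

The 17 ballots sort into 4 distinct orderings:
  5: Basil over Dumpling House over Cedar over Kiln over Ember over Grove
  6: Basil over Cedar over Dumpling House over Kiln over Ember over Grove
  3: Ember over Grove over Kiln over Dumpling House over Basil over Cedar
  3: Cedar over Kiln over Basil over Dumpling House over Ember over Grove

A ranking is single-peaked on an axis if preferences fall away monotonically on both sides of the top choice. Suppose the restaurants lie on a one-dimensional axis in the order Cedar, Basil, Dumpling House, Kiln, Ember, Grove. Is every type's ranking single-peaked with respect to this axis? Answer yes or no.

Axis positions: Cedar=1, Basil=2, Dumpling House=3, Kiln=4, Ember=5, Grove=6.
Type 1 (peak Basil at position 2): ranking walks positions 2-3-1-4-5-6, expanding outward from the peak — single-peaked.
Type 2 (peak Basil at position 2): ranking walks positions 2-1-3-4-5-6, expanding outward from the peak — single-peaked.
Type 3 (peak Ember at position 5): ranking walks positions 5-6-4-3-2-1, expanding outward from the peak — single-peaked.
Type 4: ranking walks positions 1-4-2-3-5-6; Kiln is ranked above Basil even though Basil lies between Kiln and the peak Cedar on the axis — preferences dip and rise again. Not single-peaked.
Type 4 violates single-peakedness, so the profile is not single-peaked on this axis.

no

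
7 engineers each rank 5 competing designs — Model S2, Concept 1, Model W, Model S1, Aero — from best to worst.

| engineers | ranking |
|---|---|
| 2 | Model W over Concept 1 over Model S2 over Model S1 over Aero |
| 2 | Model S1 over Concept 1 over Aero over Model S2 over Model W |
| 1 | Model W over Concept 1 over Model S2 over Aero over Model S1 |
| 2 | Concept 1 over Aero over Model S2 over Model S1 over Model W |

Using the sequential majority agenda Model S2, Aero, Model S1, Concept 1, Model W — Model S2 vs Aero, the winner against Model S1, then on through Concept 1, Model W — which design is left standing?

Round 1: Model S2 vs Aero — 3–4, Aero advances.
Round 2: Aero vs Model S1 — 3–4, Model S1 advances.
Round 3: Model S1 vs Concept 1 — 2–5, Concept 1 advances.
Round 4: Concept 1 vs Model W — 4–3, Concept 1 advances.
The agenda winner is Concept 1.

Concept 1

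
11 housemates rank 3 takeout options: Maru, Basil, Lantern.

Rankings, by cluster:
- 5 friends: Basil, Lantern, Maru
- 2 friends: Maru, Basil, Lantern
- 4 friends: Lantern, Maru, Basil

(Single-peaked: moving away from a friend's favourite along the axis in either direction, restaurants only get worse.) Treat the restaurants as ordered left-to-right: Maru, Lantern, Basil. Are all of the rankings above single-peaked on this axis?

Axis positions: Maru=1, Lantern=2, Basil=3.
Cluster 1 (peak Basil at position 3): ranking walks positions 3-2-1, expanding outward from the peak — single-peaked.
Cluster 2: ranking walks positions 1-3-2; Basil is ranked above Lantern even though Lantern lies between Basil and the peak Maru on the axis — preferences dip and rise again. Not single-peaked.
Cluster 3 (peak Lantern at position 2): ranking walks positions 2-1-3, expanding outward from the peak — single-peaked.
Cluster 2 violates single-peakedness, so the profile is not single-peaked on this axis.

no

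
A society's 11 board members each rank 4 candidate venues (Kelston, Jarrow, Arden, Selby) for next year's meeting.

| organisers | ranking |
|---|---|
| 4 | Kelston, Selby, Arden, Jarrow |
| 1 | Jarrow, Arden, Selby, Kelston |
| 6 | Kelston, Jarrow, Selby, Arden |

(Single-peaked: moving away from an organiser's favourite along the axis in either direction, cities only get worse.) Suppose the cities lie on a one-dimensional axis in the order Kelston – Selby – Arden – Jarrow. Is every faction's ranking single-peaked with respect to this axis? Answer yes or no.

no

Axis positions: Kelston=1, Selby=2, Arden=3, Jarrow=4.
Faction 1 (peak Kelston at position 1): ranking walks positions 1-2-3-4, expanding outward from the peak — single-peaked.
Faction 2 (peak Jarrow at position 4): ranking walks positions 4-3-2-1, expanding outward from the peak — single-peaked.
Faction 3: ranking walks positions 1-4-2-3; Jarrow is ranked above Selby even though Selby lies between Jarrow and the peak Kelston on the axis — preferences dip and rise again. Not single-peaked.
Faction 3 violates single-peakedness, so the profile is not single-peaked on this axis.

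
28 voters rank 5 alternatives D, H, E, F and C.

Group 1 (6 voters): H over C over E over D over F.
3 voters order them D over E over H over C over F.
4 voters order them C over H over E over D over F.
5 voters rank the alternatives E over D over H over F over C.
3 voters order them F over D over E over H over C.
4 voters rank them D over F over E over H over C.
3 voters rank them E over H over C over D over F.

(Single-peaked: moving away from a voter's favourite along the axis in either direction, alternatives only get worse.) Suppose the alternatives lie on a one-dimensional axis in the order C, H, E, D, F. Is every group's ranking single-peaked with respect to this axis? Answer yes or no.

Axis positions: C=1, H=2, E=3, D=4, F=5.
Group 1 (peak H at position 2): ranking walks positions 2-1-3-4-5, expanding outward from the peak — single-peaked.
Group 2 (peak D at position 4): ranking walks positions 4-3-2-1-5, expanding outward from the peak — single-peaked.
Group 3 (peak C at position 1): ranking walks positions 1-2-3-4-5, expanding outward from the peak — single-peaked.
Group 4 (peak E at position 3): ranking walks positions 3-4-2-5-1, expanding outward from the peak — single-peaked.
Group 5 (peak F at position 5): ranking walks positions 5-4-3-2-1, expanding outward from the peak — single-peaked.
Group 6 (peak D at position 4): ranking walks positions 4-5-3-2-1, expanding outward from the peak — single-peaked.
Group 7 (peak E at position 3): ranking walks positions 3-2-1-4-5, expanding outward from the peak — single-peaked.
Every ranking is single-peaked on this axis.

yes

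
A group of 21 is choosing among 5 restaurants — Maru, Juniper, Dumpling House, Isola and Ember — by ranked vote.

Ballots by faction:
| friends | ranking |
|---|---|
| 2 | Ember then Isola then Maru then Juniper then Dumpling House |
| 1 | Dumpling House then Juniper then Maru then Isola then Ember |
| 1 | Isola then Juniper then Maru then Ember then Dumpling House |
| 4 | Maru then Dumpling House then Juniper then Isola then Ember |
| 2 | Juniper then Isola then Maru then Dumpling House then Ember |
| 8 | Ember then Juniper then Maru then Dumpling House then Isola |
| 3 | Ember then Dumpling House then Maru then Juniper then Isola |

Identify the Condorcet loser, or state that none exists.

Pairwise majorities:
Maru vs Juniper: Maru preferred on 2+4+3 = 9 ballots; Juniper wins 12–9.
Maru vs Dumpling House: 2+1+4+2+8 = 17 for Maru, 4 for Dumpling House — Maru by 17–4.
Maru–Isola: Maru 16–5.
Maru vs Ember: Ember wins 13–8.
Juniper vs Dumpling House: 2+1+2+8 = 13 for Juniper, 8 for Dumpling House — Juniper by 13–8.
Juniper–Isola: Juniper 18–3.
Juniper vs Ember: Ember wins 13–8.
Dumpling House vs Isola: Dumpling House, 16–5.
Dumpling House vs Ember: Ember wins 14–7.
Isola–Ember: Ember 13–8.
Isola loses to every other restaurant — it is the Condorcet loser.

Isola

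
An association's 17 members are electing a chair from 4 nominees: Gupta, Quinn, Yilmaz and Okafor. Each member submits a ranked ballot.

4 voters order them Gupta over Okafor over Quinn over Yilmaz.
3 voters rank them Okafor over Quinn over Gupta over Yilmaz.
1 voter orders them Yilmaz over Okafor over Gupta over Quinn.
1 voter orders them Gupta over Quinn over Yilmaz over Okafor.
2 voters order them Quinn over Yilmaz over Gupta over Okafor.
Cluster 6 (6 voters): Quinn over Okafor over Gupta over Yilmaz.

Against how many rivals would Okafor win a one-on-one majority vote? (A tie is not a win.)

2

Okafor against each rival (17 voters):
Okafor vs Gupta: 3+1+6 = 10 for Okafor, 7 for Gupta — Okafor by 10–7.
Okafor vs Quinn: Okafor preferred on 4+3+1 = 8 ballots; Quinn wins 9–8.
Okafor–Yilmaz: Okafor 13–4.
Okafor beats Gupta, Yilmaz; loses to Quinn — 2 pairwise wins.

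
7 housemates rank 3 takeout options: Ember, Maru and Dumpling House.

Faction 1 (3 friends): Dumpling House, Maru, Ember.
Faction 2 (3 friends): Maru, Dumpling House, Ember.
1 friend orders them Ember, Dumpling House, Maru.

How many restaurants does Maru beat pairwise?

Maru against each rival (7 friends):
Maru vs Ember: Maru, 6–1.
Maru vs Dumpling House: Maru preferred on 3 ballots; Dumpling House wins 4–3.
Maru beats Ember; loses to Dumpling House — 1 pairwise win.

1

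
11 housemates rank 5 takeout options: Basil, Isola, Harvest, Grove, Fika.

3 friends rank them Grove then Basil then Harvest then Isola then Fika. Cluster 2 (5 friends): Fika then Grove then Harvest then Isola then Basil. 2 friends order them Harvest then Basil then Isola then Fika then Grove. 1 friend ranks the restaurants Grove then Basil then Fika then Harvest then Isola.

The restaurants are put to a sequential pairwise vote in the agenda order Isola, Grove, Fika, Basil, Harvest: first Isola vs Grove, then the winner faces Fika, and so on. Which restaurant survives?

Harvest

Round 1: Isola vs Grove — 2–9, Grove advances.
Round 2: Grove vs Fika — 4–7, Fika advances.
Round 3: Fika vs Basil — 5–6, Basil advances.
Round 4: Basil vs Harvest — 4–7, Harvest advances.
The agenda winner is Harvest.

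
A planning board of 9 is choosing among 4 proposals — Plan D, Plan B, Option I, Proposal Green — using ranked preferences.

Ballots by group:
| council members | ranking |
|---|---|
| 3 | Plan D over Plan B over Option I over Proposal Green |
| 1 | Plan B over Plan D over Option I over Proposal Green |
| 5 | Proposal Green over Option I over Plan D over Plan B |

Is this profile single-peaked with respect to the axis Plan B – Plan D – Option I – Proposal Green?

yes

Axis positions: Plan B=1, Plan D=2, Option I=3, Proposal Green=4.
Group 1 (peak Plan D at position 2): ranking walks positions 2-1-3-4, expanding outward from the peak — single-peaked.
Group 2 (peak Plan B at position 1): ranking walks positions 1-2-3-4, expanding outward from the peak — single-peaked.
Group 3 (peak Proposal Green at position 4): ranking walks positions 4-3-2-1, expanding outward from the peak — single-peaked.
Every ranking is single-peaked on this axis.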